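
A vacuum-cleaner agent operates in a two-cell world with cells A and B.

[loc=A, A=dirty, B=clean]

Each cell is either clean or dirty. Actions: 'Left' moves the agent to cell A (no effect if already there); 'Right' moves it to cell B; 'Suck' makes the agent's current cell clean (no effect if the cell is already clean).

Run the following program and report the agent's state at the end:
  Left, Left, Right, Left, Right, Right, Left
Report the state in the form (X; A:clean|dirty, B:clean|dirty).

1. Left → (A; A:dirty, B:clean)
2. Left → (A; A:dirty, B:clean)
3. Right → (B; A:dirty, B:clean)
4. Left → (A; A:dirty, B:clean)
5. Right → (B; A:dirty, B:clean)
6. Right → (B; A:dirty, B:clean)
7. Left → (A; A:dirty, B:clean)

(A; A:dirty, B:clean)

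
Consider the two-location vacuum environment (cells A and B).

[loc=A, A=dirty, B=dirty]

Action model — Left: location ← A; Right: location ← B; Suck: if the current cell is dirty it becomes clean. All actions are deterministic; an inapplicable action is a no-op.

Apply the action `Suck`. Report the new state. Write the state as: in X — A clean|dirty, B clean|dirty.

in A — A clean, B dirty

start: in A — A dirty, B dirty
Suck (#1): in A — A clean, B dirty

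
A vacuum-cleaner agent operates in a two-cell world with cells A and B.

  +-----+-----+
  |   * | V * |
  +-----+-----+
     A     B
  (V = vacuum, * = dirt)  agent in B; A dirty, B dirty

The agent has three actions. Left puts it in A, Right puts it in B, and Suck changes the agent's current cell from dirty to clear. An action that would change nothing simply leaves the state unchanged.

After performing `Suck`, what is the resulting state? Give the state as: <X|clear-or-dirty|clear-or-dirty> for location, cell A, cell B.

start: <B|dirty|dirty>
Suck (#1): <B|dirty|clear>

<B|dirty|clear>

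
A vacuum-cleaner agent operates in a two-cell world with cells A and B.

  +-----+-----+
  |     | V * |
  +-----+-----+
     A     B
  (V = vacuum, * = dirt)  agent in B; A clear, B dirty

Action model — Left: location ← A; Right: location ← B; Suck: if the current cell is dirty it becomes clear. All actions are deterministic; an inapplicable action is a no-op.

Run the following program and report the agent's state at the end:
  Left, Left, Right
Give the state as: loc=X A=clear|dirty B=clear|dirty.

t=1 Left ⇒ loc=A A=clear B=dirty
t=2 Left ⇒ loc=A A=clear B=dirty
t=3 Right ⇒ loc=B A=clear B=dirty

loc=B A=clear B=dirty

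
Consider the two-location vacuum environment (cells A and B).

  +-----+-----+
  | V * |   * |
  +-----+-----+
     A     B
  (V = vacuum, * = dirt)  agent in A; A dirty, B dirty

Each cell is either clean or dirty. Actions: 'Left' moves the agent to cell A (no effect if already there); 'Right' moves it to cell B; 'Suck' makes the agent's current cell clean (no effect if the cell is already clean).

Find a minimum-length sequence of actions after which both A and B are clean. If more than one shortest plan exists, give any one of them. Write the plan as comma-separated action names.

1. Suck → loc=A A=clean B=dirty
2. Right → loc=B A=clean B=dirty
3. Suck → loc=B A=clean B=clean
min 3: Suck A + move + Suck B

Suck, Right, Suck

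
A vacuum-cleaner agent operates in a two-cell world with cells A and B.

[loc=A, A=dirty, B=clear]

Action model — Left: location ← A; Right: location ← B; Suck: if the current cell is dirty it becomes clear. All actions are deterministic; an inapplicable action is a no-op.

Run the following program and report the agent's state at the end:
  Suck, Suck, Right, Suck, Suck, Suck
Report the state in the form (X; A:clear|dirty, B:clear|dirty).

step 1/6 (Suck): (A; A:clear, B:clear)
step 2/6 (Suck): (A; A:clear, B:clear)
step 3/6 (Right): (B; A:clear, B:clear)
step 4/6 (Suck): (B; A:clear, B:clear)
step 5/6 (Suck): (B; A:clear, B:clear)
step 6/6 (Suck): (B; A:clear, B:clear)

(B; A:clear, B:clear)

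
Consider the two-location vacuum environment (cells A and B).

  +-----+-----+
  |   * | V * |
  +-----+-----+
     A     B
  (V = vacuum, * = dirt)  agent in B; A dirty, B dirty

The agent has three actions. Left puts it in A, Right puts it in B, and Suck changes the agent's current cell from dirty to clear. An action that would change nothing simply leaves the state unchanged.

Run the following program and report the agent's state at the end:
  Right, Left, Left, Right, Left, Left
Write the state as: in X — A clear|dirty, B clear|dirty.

1. Right → in B — A dirty, B dirty
2. Left → in A — A dirty, B dirty
3. Left → in A — A dirty, B dirty
4. Right → in B — A dirty, B dirty
5. Left → in A — A dirty, B dirty
6. Left → in A — A dirty, B dirty

in A — A dirty, B dirty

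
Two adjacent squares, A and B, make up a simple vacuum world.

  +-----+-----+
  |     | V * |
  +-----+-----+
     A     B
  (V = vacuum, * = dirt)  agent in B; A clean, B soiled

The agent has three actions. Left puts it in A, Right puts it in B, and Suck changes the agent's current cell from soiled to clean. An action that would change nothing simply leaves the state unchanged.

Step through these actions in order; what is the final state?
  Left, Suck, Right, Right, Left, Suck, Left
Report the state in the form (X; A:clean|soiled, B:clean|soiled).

(A; A:clean, B:soiled)

step 1/7 (Left): (A; A:clean, B:soiled)
step 2/7 (Suck): (A; A:clean, B:soiled)
step 3/7 (Right): (B; A:clean, B:soiled)
step 4/7 (Right): (B; A:clean, B:soiled)
step 5/7 (Left): (A; A:clean, B:soiled)
step 6/7 (Suck): (A; A:clean, B:soiled)
step 7/7 (Left): (A; A:clean, B:soiled)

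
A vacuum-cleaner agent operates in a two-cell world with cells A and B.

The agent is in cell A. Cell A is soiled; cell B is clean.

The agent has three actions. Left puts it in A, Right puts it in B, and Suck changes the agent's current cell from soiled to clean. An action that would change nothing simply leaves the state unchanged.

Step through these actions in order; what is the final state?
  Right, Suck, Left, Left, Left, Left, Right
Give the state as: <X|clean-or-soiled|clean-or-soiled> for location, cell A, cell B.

<B|soiled|clean>

1) do Right; now <B|soiled|clean>
2) do Suck; now <B|soiled|clean>
3) do Left; now <A|soiled|clean>
4) do Left; now <A|soiled|clean>
5) do Left; now <A|soiled|clean>
6) do Left; now <A|soiled|clean>
7) do Right; now <B|soiled|clean>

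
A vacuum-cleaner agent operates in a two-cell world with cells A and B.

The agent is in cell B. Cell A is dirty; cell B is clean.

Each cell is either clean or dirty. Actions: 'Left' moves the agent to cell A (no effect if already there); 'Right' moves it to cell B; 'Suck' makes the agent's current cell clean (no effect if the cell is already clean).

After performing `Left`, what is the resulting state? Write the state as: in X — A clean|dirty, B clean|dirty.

in A — A dirty, B clean

start: in B — A dirty, B clean
[1] after Left: in A — A dirty, B clean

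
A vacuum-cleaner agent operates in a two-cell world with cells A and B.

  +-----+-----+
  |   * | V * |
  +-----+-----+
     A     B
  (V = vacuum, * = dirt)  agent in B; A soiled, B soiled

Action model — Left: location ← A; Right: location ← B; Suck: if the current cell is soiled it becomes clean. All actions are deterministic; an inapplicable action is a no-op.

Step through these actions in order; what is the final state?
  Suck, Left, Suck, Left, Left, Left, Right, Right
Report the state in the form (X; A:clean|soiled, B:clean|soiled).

(B; A:clean, B:clean)

step 1/8 (Suck): (B; A:soiled, B:clean)
step 2/8 (Left): (A; A:soiled, B:clean)
step 3/8 (Suck): (A; A:clean, B:clean)
step 4/8 (Left): (A; A:clean, B:clean)
step 5/8 (Left): (A; A:clean, B:clean)
step 6/8 (Left): (A; A:clean, B:clean)
step 7/8 (Right): (B; A:clean, B:clean)
step 8/8 (Right): (B; A:clean, B:clean)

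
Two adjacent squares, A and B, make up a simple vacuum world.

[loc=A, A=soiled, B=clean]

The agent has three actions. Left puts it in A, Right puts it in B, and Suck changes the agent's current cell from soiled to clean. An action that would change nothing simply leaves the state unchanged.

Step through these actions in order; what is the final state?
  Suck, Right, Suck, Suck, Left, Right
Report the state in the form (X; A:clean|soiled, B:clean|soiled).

(B; A:clean, B:clean)

1) do Suck; now (A; A:clean, B:clean)
2) do Right; now (B; A:clean, B:clean)
3) do Suck; now (B; A:clean, B:clean)
4) do Suck; now (B; A:clean, B:clean)
5) do Left; now (A; A:clean, B:clean)
6) do Right; now (B; A:clean, B:clean)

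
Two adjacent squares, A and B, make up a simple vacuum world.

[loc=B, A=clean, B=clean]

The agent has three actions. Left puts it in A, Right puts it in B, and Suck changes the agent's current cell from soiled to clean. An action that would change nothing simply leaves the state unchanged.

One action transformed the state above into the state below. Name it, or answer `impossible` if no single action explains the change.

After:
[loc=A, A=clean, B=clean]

Left

try  Left: (A; A:clean, B:clean)  ← match
try Right: (B; A:clean, B:clean)
try  Suck: (B; A:clean, B:clean)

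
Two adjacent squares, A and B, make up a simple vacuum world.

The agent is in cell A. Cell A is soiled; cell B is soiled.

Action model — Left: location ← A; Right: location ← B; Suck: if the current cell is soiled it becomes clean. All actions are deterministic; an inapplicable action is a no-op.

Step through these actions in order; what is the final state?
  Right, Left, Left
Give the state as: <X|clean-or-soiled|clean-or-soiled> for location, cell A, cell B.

<A|soiled|soiled>

Right (#1): <B|soiled|soiled>
Left (#2): <A|soiled|soiled>
Left (#3): <A|soiled|soiled>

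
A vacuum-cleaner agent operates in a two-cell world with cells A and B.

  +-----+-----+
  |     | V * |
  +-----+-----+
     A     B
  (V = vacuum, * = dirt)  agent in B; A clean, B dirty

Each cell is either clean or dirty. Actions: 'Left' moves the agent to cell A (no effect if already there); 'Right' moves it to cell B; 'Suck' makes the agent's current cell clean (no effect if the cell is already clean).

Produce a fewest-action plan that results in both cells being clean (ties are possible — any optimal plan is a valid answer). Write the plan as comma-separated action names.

Suck

1. Suck → (B; A:clean, B:clean)
min 1: B is dirty, one Suck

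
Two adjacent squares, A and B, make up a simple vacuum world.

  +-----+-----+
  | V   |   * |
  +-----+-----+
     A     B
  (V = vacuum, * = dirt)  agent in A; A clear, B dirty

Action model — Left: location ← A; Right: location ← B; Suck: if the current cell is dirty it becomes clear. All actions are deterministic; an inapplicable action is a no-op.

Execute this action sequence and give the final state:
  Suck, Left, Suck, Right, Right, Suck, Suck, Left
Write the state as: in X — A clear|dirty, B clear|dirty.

Suck (#1): in A — A clear, B dirty
Left (#2): in A — A clear, B dirty
Suck (#3): in A — A clear, B dirty
Right (#4): in B — A clear, B dirty
Right (#5): in B — A clear, B dirty
Suck (#6): in B — A clear, B clear
Suck (#7): in B — A clear, B clear
Left (#8): in A — A clear, B clear

in A — A clear, B clear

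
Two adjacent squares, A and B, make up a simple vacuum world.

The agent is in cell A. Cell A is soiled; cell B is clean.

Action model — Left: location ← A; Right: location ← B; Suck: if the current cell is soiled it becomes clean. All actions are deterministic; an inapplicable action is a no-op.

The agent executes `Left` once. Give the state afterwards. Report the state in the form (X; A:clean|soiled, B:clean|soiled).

start: (A; A:soiled, B:clean)
[1] after Left: (A; A:soiled, B:clean)

(A; A:soiled, B:clean)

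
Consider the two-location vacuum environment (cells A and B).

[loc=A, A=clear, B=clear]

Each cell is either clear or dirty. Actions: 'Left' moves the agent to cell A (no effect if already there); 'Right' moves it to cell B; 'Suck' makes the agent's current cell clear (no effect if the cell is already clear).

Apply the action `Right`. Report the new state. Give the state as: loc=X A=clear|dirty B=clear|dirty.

loc=B A=clear B=clear

start: loc=A A=clear B=clear
t=1 Right ⇒ loc=B A=clear B=clear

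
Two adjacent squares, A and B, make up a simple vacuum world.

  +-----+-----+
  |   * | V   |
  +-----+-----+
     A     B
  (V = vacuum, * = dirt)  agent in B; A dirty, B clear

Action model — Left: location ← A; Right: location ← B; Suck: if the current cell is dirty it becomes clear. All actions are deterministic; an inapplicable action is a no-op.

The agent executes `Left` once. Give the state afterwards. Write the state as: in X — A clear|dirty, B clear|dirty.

in A — A dirty, B clear

start: in B — A dirty, B clear
1) do Left; now in A — A dirty, B clear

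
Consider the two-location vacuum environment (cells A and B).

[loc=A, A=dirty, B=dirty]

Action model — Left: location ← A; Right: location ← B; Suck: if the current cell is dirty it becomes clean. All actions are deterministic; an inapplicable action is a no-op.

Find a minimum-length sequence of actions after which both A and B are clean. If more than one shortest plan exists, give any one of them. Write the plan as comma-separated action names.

Suck, Right, Suck

1) do Suck; now <A|clean|dirty>
2) do Right; now <B|clean|dirty>
3) do Suck; now <B|clean|clean>
min 3: Suck A + move + Suck B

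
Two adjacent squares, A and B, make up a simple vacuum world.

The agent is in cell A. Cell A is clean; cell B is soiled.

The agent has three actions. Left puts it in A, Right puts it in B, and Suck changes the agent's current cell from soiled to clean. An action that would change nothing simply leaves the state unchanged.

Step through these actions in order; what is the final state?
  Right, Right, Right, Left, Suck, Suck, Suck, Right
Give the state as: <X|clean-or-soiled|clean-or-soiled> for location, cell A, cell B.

<B|clean|soiled>

1. Right → <B|clean|soiled>
2. Right → <B|clean|soiled>
3. Right → <B|clean|soiled>
4. Left → <A|clean|soiled>
5. Suck → <A|clean|soiled>
6. Suck → <A|clean|soiled>
7. Suck → <A|clean|soiled>
8. Right → <B|clean|soiled>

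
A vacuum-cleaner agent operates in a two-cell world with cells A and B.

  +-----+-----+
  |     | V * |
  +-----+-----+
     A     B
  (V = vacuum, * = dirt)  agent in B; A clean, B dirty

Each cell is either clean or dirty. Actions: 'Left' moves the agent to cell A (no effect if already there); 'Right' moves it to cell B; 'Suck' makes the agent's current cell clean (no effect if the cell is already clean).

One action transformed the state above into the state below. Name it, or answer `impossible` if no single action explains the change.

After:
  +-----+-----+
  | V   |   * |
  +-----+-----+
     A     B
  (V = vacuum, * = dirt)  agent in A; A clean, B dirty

Left

try  Left: loc=A A=clean B=dirty  ← match
try Right: loc=B A=clean B=dirty
try  Suck: loc=B A=clean B=clean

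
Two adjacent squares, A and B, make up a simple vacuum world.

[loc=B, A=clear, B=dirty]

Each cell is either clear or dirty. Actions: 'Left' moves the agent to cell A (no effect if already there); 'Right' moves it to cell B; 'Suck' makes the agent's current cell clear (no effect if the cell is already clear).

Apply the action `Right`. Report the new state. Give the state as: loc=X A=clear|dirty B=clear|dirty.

start: loc=B A=clear B=dirty
1) do Right; now loc=B A=clear B=dirty

loc=B A=clear B=dirty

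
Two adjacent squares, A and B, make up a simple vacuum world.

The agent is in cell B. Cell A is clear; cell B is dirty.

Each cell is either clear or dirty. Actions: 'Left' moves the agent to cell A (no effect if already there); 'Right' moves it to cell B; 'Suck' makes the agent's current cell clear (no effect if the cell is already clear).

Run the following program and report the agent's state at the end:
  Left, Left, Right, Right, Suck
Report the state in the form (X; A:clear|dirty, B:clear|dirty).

Left (#1): (A; A:clear, B:dirty)
Left (#2): (A; A:clear, B:dirty)
Right (#3): (B; A:clear, B:dirty)
Right (#4): (B; A:clear, B:dirty)
Suck (#5): (B; A:clear, B:clear)

(B; A:clear, B:clear)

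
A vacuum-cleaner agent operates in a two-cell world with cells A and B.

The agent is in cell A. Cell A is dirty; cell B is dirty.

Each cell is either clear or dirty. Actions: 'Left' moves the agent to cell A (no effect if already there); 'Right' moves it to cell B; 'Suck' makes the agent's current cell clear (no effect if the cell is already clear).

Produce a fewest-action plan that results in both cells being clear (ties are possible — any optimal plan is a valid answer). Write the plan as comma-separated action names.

1. Suck → in A — A clear, B dirty
2. Right → in B — A clear, B dirty
3. Suck → in B — A clear, B clear
min 3: Suck A + move + Suck B

Suck, Right, Suck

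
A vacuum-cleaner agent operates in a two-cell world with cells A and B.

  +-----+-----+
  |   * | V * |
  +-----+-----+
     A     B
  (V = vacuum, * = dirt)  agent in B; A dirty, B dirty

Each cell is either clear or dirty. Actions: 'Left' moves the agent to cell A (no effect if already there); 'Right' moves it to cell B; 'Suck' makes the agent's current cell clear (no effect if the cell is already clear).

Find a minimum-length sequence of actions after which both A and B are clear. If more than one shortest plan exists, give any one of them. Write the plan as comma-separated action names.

t=1 Suck ⇒ (B; A:dirty, B:clear)
t=2 Left ⇒ (A; A:dirty, B:clear)
t=3 Suck ⇒ (A; A:clear, B:clear)
min 3: Suck B + move + Suck A

Suck, Left, Suck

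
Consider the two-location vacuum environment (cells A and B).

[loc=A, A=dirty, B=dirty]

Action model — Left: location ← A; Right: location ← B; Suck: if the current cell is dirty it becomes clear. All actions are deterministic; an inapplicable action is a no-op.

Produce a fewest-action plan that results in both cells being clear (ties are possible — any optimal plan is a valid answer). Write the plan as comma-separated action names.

1) do Suck; now (A; A:clear, B:dirty)
2) do Right; now (B; A:clear, B:dirty)
3) do Suck; now (B; A:clear, B:clear)
min 3: Suck A + move + Suck B

Suck, Right, Suck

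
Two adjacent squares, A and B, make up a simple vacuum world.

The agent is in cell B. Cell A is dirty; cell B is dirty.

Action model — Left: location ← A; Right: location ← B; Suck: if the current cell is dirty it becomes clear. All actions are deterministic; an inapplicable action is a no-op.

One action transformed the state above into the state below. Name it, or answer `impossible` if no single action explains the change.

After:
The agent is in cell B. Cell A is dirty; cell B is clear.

Suck

try  Left: loc=A A=dirty B=dirty
try Right: loc=B A=dirty B=dirty
try  Suck: loc=B A=dirty B=clear  ← match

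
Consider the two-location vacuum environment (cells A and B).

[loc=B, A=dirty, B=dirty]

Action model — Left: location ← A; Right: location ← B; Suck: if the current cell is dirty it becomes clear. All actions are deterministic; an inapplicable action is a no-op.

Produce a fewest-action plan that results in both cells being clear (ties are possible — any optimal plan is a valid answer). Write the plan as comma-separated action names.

Suck, Left, Suck

t=1 Suck ⇒ <B|dirty|clear>
t=2 Left ⇒ <A|dirty|clear>
t=3 Suck ⇒ <A|clear|clear>
min 3: Suck B + move + Suck A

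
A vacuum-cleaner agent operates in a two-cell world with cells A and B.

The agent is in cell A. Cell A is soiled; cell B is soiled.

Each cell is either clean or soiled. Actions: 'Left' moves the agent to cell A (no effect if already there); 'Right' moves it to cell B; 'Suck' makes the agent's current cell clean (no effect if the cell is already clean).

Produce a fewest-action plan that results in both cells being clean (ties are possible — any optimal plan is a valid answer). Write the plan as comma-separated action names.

t=1 Suck ⇒ in A — A clean, B soiled
t=2 Right ⇒ in B — A clean, B soiled
t=3 Suck ⇒ in B — A clean, B clean
min 3: Suck A + move + Suck B

Suck, Right, Suck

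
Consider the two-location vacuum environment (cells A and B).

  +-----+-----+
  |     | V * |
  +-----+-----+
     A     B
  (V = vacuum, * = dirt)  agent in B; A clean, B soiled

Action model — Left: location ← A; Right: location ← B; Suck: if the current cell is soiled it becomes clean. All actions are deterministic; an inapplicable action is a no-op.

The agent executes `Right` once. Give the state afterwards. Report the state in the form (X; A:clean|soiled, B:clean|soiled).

start: (B; A:clean, B:soiled)
1) do Right; now (B; A:clean, B:soiled)

(B; A:clean, B:soiled)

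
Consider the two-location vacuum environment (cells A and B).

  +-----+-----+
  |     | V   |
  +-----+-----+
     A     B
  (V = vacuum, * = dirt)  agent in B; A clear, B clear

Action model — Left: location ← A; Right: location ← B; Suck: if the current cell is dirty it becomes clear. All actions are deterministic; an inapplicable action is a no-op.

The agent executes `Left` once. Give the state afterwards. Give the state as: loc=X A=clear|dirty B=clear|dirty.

start: loc=B A=clear B=clear
step 1/1 (Left): loc=A A=clear B=clear

loc=A A=clear B=clear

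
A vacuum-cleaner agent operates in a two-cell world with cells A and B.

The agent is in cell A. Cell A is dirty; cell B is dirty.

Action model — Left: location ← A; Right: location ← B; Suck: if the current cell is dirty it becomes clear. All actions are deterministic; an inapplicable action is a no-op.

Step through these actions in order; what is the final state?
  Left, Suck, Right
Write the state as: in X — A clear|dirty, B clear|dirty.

Left (#1): in A — A dirty, B dirty
Suck (#2): in A — A clear, B dirty
Right (#3): in B — A clear, B dirty

in B — A clear, B dirty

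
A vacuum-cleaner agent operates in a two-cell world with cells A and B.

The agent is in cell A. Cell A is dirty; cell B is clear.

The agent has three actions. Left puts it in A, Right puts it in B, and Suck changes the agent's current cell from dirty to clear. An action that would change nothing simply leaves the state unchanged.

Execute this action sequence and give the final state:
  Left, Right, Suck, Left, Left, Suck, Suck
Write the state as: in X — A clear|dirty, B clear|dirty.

t=1 Left ⇒ in A — A dirty, B clear
t=2 Right ⇒ in B — A dirty, B clear
t=3 Suck ⇒ in B — A dirty, B clear
t=4 Left ⇒ in A — A dirty, B clear
t=5 Left ⇒ in A — A dirty, B clear
t=6 Suck ⇒ in A — A clear, B clear
t=7 Suck ⇒ in A — A clear, B clear

in A — A clear, B clear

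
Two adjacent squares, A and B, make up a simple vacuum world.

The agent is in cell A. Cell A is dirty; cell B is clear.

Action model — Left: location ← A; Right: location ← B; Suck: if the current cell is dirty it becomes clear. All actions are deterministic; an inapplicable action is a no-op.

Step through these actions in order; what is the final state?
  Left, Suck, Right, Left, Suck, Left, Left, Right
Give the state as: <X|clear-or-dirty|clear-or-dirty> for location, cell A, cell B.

1. Left → <A|dirty|clear>
2. Suck → <A|clear|clear>
3. Right → <B|clear|clear>
4. Left → <A|clear|clear>
5. Suck → <A|clear|clear>
6. Left → <A|clear|clear>
7. Left → <A|clear|clear>
8. Right → <B|clear|clear>

<B|clear|clear>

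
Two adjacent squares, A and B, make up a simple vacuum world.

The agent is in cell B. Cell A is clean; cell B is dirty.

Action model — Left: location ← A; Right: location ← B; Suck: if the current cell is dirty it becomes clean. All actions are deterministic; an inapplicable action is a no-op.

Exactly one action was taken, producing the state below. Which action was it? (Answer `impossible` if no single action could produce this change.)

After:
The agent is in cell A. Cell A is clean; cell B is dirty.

Left

try  Left: in A — A clean, B dirty  ← match
try Right: in B — A clean, B dirty
try  Suck: in B — A clean, B clean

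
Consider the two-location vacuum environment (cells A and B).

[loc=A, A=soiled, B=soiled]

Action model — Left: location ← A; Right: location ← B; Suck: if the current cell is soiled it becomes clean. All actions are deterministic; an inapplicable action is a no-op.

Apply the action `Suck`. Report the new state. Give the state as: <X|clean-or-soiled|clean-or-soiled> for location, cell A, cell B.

<A|clean|soiled>

start: <A|soiled|soiled>
[1] after Suck: <A|clean|soiled>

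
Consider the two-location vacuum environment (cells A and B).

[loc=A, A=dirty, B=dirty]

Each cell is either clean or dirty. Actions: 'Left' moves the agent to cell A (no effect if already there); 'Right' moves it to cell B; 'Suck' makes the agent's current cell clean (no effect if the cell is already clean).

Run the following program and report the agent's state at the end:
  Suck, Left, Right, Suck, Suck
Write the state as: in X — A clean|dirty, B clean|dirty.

in B — A clean, B clean

1. Suck → in A — A clean, B dirty
2. Left → in A — A clean, B dirty
3. Right → in B — A clean, B dirty
4. Suck → in B — A clean, B clean
5. Suck → in B — A clean, B clean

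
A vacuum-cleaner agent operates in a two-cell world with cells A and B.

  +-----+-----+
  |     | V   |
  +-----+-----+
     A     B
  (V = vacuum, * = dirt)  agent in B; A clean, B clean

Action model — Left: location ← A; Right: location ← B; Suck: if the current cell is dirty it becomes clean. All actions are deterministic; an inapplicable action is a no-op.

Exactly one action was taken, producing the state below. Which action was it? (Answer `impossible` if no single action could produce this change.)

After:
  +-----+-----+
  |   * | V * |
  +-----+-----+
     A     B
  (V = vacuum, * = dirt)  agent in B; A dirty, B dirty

impossible

try  Left: <A|clean|clean>
try Right: <B|clean|clean>
try  Suck: <B|clean|clean>
no single action produces the after-state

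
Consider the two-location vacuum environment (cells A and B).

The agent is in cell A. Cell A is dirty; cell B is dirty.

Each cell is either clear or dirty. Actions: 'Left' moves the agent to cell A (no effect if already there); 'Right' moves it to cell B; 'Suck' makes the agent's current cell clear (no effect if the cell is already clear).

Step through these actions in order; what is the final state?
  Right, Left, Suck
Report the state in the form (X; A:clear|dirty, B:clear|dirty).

(A; A:clear, B:dirty)

Right (#1): (B; A:dirty, B:dirty)
Left (#2): (A; A:dirty, B:dirty)
Suck (#3): (A; A:clear, B:dirty)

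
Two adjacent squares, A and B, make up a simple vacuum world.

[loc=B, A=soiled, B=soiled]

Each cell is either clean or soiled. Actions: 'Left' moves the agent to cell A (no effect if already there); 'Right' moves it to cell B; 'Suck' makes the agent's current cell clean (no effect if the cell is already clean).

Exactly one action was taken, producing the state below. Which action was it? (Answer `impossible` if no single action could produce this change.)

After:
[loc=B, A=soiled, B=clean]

try  Left: loc=A A=soiled B=soiled
try Right: loc=B A=soiled B=soiled
try  Suck: loc=B A=soiled B=clean  ← match

Suck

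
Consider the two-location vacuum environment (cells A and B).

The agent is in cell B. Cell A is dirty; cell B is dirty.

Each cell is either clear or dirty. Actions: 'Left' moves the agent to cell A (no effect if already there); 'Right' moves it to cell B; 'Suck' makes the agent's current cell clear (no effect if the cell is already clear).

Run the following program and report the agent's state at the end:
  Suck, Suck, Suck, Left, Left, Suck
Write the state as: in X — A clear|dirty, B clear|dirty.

[1] after Suck: in B — A dirty, B clear
[2] after Suck: in B — A dirty, B clear
[3] after Suck: in B — A dirty, B clear
[4] after Left: in A — A dirty, B clear
[5] after Left: in A — A dirty, B clear
[6] after Suck: in A — A clear, B clear

in A — A clear, B clear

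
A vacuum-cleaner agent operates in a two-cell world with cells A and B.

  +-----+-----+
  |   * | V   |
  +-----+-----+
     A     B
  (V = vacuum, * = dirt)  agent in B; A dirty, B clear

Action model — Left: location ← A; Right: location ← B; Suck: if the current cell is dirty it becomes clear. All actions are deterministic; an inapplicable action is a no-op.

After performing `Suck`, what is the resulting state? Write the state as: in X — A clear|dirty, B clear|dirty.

start: in B — A dirty, B clear
step 1/1 (Suck): in B — A dirty, B clear

in B — A dirty, B clear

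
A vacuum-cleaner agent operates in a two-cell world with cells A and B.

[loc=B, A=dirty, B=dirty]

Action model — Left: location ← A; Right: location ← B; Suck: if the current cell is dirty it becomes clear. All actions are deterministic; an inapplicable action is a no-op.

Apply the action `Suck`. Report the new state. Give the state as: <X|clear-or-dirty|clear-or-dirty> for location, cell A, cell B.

start: <B|dirty|dirty>
Suck (#1): <B|dirty|clear>

<B|dirty|clear>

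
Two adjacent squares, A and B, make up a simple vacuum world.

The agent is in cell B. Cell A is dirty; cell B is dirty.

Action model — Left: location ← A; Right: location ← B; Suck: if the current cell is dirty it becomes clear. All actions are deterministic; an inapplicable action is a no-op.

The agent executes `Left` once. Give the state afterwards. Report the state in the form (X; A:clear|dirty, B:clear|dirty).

(A; A:dirty, B:dirty)

start: (B; A:dirty, B:dirty)
1. Left → (A; A:dirty, B:dirty)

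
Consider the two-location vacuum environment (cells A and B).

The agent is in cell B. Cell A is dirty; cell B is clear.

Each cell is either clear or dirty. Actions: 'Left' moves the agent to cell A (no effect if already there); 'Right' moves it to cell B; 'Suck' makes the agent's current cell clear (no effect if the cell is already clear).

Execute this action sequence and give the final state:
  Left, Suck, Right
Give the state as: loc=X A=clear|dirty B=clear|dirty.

step 1/3 (Left): loc=A A=dirty B=clear
step 2/3 (Suck): loc=A A=clear B=clear
step 3/3 (Right): loc=B A=clear B=clear

loc=B A=clear B=clear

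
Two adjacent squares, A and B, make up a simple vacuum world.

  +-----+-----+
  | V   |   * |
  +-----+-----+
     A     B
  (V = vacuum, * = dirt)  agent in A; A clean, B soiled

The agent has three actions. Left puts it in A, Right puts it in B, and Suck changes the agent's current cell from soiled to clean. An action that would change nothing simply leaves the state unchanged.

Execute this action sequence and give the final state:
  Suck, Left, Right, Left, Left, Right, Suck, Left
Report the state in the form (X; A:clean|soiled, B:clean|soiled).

1) do Suck; now (A; A:clean, B:soiled)
2) do Left; now (A; A:clean, B:soiled)
3) do Right; now (B; A:clean, B:soiled)
4) do Left; now (A; A:clean, B:soiled)
5) do Left; now (A; A:clean, B:soiled)
6) do Right; now (B; A:clean, B:soiled)
7) do Suck; now (B; A:clean, B:clean)
8) do Left; now (A; A:clean, B:clean)

(A; A:clean, B:clean)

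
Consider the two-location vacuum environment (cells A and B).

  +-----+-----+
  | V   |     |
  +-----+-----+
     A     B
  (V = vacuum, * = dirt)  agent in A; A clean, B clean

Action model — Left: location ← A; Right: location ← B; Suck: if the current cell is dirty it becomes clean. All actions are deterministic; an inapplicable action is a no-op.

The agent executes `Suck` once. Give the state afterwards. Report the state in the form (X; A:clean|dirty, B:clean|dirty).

start: (A; A:clean, B:clean)
t=1 Suck ⇒ (A; A:clean, B:clean)

(A; A:clean, B:clean)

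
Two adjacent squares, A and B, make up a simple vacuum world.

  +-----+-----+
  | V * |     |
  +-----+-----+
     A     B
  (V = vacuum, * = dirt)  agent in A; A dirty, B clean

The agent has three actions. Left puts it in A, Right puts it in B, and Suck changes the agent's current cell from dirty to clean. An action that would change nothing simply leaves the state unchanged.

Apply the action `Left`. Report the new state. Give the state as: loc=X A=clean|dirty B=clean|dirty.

loc=A A=dirty B=clean

start: loc=A A=dirty B=clean
t=1 Left ⇒ loc=A A=dirty B=clean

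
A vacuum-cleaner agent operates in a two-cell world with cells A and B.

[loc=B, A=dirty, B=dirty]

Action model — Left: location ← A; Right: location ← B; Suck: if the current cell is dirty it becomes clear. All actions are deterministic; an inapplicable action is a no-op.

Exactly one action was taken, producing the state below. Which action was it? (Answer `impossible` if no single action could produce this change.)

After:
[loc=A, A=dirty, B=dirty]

Left

try  Left: in A — A dirty, B dirty  ← match
try Right: in B — A dirty, B dirty
try  Suck: in B — A dirty, B clear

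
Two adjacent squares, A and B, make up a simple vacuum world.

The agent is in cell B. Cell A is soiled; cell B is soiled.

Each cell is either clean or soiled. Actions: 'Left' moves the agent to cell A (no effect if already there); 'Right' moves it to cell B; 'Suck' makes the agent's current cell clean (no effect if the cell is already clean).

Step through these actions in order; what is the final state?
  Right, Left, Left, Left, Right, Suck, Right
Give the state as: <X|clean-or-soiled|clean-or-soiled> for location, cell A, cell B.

<B|soiled|clean>

step 1/7 (Right): <B|soiled|soiled>
step 2/7 (Left): <A|soiled|soiled>
step 3/7 (Left): <A|soiled|soiled>
step 4/7 (Left): <A|soiled|soiled>
step 5/7 (Right): <B|soiled|soiled>
step 6/7 (Suck): <B|soiled|clean>
step 7/7 (Right): <B|soiled|clean>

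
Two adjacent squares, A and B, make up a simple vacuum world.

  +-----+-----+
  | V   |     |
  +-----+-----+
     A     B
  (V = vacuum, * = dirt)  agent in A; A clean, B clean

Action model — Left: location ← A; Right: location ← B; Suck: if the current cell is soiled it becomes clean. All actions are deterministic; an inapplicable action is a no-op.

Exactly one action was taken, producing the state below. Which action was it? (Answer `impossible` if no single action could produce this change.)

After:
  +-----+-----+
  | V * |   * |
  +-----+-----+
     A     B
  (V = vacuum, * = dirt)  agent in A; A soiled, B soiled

impossible

try  Left: loc=A A=clean B=clean
try Right: loc=B A=clean B=clean
try  Suck: loc=A A=clean B=clean
no single action produces the after-state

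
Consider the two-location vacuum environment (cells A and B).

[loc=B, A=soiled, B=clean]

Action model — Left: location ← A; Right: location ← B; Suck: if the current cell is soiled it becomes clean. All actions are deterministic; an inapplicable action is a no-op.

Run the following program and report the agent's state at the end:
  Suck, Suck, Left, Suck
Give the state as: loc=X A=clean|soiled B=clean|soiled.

Suck (#1): loc=B A=soiled B=clean
Suck (#2): loc=B A=soiled B=clean
Left (#3): loc=A A=soiled B=clean
Suck (#4): loc=A A=clean B=clean

loc=A A=clean B=clean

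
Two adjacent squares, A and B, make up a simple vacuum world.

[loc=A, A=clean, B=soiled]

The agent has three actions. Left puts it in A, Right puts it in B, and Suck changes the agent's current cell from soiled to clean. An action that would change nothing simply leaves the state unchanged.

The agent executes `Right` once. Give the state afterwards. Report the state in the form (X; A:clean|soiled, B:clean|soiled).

start: (A; A:clean, B:soiled)
[1] after Right: (B; A:clean, B:soiled)

(B; A:clean, B:soiled)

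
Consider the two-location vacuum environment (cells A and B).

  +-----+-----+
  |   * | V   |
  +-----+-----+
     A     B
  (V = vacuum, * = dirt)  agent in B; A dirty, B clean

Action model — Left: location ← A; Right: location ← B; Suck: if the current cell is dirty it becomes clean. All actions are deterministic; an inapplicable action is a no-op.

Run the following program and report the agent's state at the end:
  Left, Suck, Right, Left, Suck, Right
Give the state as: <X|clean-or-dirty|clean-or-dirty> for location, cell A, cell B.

<B|clean|clean>

1. Left → <A|dirty|clean>
2. Suck → <A|clean|clean>
3. Right → <B|clean|clean>
4. Left → <A|clean|clean>
5. Suck → <A|clean|clean>
6. Right → <B|clean|clean>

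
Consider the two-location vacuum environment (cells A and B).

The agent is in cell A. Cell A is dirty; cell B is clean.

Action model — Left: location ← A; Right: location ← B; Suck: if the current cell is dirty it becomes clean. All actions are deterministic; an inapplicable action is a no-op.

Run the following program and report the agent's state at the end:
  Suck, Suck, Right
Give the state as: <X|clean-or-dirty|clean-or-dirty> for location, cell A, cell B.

1. Suck → <A|clean|clean>
2. Suck → <A|clean|clean>
3. Right → <B|clean|clean>

<B|clean|clean>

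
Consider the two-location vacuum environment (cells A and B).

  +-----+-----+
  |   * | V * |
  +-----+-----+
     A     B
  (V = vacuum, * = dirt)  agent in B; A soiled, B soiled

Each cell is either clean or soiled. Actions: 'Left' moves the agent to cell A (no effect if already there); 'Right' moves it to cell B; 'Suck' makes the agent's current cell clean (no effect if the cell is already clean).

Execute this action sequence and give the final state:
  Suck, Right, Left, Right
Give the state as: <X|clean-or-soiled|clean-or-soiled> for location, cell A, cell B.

<B|soiled|clean>

1) do Suck; now <B|soiled|clean>
2) do Right; now <B|soiled|clean>
3) do Left; now <A|soiled|clean>
4) do Right; now <B|soiled|clean>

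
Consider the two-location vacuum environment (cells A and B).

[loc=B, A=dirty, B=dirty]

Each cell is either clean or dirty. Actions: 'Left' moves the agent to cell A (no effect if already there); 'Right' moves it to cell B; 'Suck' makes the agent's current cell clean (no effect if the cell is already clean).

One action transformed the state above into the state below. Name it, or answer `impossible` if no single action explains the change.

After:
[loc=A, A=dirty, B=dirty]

Left

try  Left: loc=A A=dirty B=dirty  ← match
try Right: loc=B A=dirty B=dirty
try  Suck: loc=B A=dirty B=clean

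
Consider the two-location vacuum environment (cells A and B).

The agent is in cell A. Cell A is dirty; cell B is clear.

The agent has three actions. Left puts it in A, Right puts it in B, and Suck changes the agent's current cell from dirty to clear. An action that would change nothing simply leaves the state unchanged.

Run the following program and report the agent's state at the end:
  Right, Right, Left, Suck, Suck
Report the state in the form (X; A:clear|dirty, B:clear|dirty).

step 1/5 (Right): (B; A:dirty, B:clear)
step 2/5 (Right): (B; A:dirty, B:clear)
step 3/5 (Left): (A; A:dirty, B:clear)
step 4/5 (Suck): (A; A:clear, B:clear)
step 5/5 (Suck): (A; A:clear, B:clear)

(A; A:clear, B:clear)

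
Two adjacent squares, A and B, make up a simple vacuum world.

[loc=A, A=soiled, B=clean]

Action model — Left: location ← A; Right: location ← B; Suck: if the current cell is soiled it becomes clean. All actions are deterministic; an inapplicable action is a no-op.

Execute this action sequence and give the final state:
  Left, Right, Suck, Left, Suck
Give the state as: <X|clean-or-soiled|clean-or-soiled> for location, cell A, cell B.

1) do Left; now <A|soiled|clean>
2) do Right; now <B|soiled|clean>
3) do Suck; now <B|soiled|clean>
4) do Left; now <A|soiled|clean>
5) do Suck; now <A|clean|clean>

<A|clean|clean>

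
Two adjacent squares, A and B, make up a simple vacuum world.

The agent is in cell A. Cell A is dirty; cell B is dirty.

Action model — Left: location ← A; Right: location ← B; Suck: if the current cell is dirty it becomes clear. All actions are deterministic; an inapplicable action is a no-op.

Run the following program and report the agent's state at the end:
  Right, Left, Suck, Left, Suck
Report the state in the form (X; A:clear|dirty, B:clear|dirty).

t=1 Right ⇒ (B; A:dirty, B:dirty)
t=2 Left ⇒ (A; A:dirty, B:dirty)
t=3 Suck ⇒ (A; A:clear, B:dirty)
t=4 Left ⇒ (A; A:clear, B:dirty)
t=5 Suck ⇒ (A; A:clear, B:dirty)

(A; A:clear, B:dirty)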